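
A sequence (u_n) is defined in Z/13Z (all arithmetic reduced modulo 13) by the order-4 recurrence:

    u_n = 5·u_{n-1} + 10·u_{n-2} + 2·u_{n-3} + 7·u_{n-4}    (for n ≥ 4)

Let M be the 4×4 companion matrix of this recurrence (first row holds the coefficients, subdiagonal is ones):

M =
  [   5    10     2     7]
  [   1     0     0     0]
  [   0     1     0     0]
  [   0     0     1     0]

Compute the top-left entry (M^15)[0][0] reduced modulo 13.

(M^15)[0][0] is the top entry after applying M 15 times to the unit state (1, 0, 0, 0). Equivalently it is h_{18} for the auxiliary sequence (h_n) obeying the same recurrence with h_3 = 1 and h_i = 0 for 0 ≤ i < 3:
h_4 = 5·1 + 10·0 + 2·0 + 7·0 = 5
h_5 = 5·5 + 10·1 + 2·0 + 7·0 = 9
h_6 = 5·9 + 10·5 + 2·1 + 7·0 = 6
h_7 = 5·6 + 10·9 + 2·5 + 7·1 = 7
h_8 = 5·7 + 10·6 + 2·9 + 7·5 = 5
h_9 = 5·5 + 10·7 + 2·6 + 7·9 = 1
h_10 = 5·1 + 10·5 + 2·7 + 7·6 = 7
h_11 = 5·7 + 10·1 + 2·5 + 7·7 = 0
h_12 = 5·0 + 10·7 + 2·1 + 7·5 = 3
h_13 = 5·3 + 10·0 + 2·7 + 7·1 = 10
h_14 = 5·10 + 10·3 + 2·0 + 7·7 = 12
h_15 = 5·12 + 10·10 + 2·3 + 7·0 = 10
h_16 = 5·10 + 10·12 + 2·10 + 7·3 = 3
h_17 = 5·3 + 10·10 + 2·12 + 7·10 = 1
h_18 = 5·1 + 10·3 + 2·10 + 7·12 = 9

9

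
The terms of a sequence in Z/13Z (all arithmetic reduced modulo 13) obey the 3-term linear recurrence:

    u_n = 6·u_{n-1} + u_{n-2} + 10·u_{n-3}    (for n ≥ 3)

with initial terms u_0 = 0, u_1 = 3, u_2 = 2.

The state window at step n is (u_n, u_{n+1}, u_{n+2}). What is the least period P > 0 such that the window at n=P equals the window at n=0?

1098

n=0: window = (0, 3, 2)
n=1: window = (3, 2, 2)
n=2: window = (2, 2, 5)
n=3: window = (2, 5, 0)
n=4: window = (5, 0, 12)
n=5: window = (0, 12, 5)
n=6: window = (12, 5, 3)
n=7: window = (5, 3, 0)
n=8: window = (3, 0, 1)
n=9: window = (0, 1, 10)
n=10: window = (1, 10, 9)
n=11: window = (10, 9, 9)
n=12: window = (9, 9, 7)
n=13: window = (9, 7, 11)
n=14: window = (7, 11, 7)
n=15: window = (11, 7, 6)
n=16: window = (7, 6, 10)
n=17: window = (6, 10, 6)
n=18: window = (10, 6, 2)
n=19: window = (6, 2, 1)
n=20: window = (2, 1, 3)
n=21: window = (1, 3, 0)
n=22: window = (3, 0, 0)
n=23: window = (0, 0, 4)
n=24: window = (0, 4, 11)
n=25: window = (4, 11, 5)
n=26: window = (11, 5, 3)
n=27: window = (5, 3, 3)
n=28: window = (3, 3, 6)
n=29: window = (3, 6, 4)
n=30: window = (6, 4, 8)
n=31: window = (4, 8, 8)
n=32: window = (8, 8, 5)
n=33: window = (8, 5, 1)
n=34: window = (5, 1, 0)
n=35: window = (1, 0, 12)
n=36: window = (0, 12, 4)
n=37: window = (12, 4, 10)
n=38: window = (4, 10, 2)
n=39: window = (10, 2, 10)
n=40: window = (2, 10, 6)
…
n=1096: window = (8, 1, 0)
n=1097: window = (1, 0, 3)
n=1098: window = (0, 3, 2)
window at n=1098 equals window at n=0 → period = 1098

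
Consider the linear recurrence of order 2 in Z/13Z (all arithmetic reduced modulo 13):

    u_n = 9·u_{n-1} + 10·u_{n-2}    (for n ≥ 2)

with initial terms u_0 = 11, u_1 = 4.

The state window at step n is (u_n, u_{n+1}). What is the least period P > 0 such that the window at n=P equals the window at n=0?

n=0: window = (11, 4)
n=1: window = (4, 3)
n=2: window = (3, 2)
n=3: window = (2, 9)
n=4: window = (9, 10)
n=5: window = (10, 11)
n=6: window = (11, 4)
window at n=6 equals window at n=0 → period = 6

6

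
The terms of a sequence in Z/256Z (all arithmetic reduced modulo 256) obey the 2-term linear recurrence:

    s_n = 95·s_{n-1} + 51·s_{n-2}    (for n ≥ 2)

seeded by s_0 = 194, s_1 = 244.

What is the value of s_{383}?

s_2 = 95·244 + 51·194 = 50
s_3 = 95·50 + 51·244 = 42
s_4 = 95·42 + 51·50 = 140
s_5 = 95·140 + 51·42 = 82
s_6 = 95·82 + 51·140 = 82
s_7 = 95·82 + 51·82 = 196
s_8 = 95·196 + 51·82 = 18
s_9 = 95·18 + 51·196 = 186
s_10 = 95·186 + 51·18 = 156
s_11 = 95·156 + 51·186 = 242
s_12 = 95·242 + 51·156 = 226
s_13 = 95·226 + 51·242 = 20
s_14 = 95·20 + 51·226 = 114
s_15 = 95·114 + 51·20 = 74
s_16 = 95·74 + 51·114 = 44
s_17 = 95·44 + 51·74 = 18
s_18 = 95·18 + 51·44 = 114
s_19 = 95·114 + 51·18 = 228
s_20 = 95·228 + 51·114 = 82
s_21 = 95·82 + 51·228 = 218
s_22 = 95·218 + 51·82 = 60
s_23 = 95·60 + 51·218 = 178
s_24 = 95·178 + 51·60 = 2
s_25 = 95·2 + 51·178 = 52
s_26 = 95·52 + 51·2 = 178
s_27 = 95·178 + 51·52 = 106
s_28 = 95·106 + 51·178 = 204
s_29 = 95·204 + 51·106 = 210
s_30 = 95·210 + 51·204 = 146
s_31 = 95·146 + 51·210 = 4
s_32 = 95·4 + 51·146 = 146
s_33 = 95·146 + 51·4 = 250
s_34 = 95·250 + 51·146 = 220
s_35 = 95·220 + 51·250 = 114
s_36 = 95·114 + 51·220 = 34
s_37 = 95·34 + 51·114 = 84
s_38 = 95·84 + 51·34 = 242
s_39 = 95·242 + 51·84 = 138
s_40 = 95·138 + 51·242 = 108
s_41 = 95·108 + 51·138 = 146
s_42 = 95·146 + 51·108 = 178
s_43 = 95·178 + 51·146 = 36
s_44 = 95·36 + 51·178 = 210
s_45 = 95·210 + 51·36 = 26
s_46 = 95·26 + 51·210 = 124
s_47 = 95·124 + 51·26 = 50
s_48 = 95·50 + 51·124 = 66
s_49 = 95·66 + 51·50 = 116
s_50 = 95·116 + 51·66 = 50
s_51 = 95·50 + 51·116 = 170
s_52 = 95·170 + 51·50 = 12
s_53 = 95·12 + 51·170 = 82
s_54 = 95·82 + 51·12 = 210
s_55 = 95·210 + 51·82 = 68
s_56 = 95·68 + 51·210 = 18
s_57 = 95·18 + 51·68 = 58
s_58 = 95·58 + 51·18 = 28
s_59 = 95·28 + 51·58 = 242
s_60 = 95·242 + 51·28 = 98
s_61 = 95·98 + 51·242 = 148
s_62 = 95·148 + 51·98 = 114
s_63 = 95·114 + 51·148 = 202
s_64 = 95·202 + 51·114 = 172
s_65 = 95·172 + 51·202 = 18
s_66 = 95·18 + 51·172 = 242
s_67 = 95·242 + 51·18 = 100
s_68 = 95·100 + 51·242 = 82
s_69 = 95·82 + 51·100 = 90
s_70 = 95·90 + 51·82 = 188
s_71 = 95·188 + 51·90 = 178
s_72 = 95·178 + 51·188 = 130
s_73 = 95·130 + 51·178 = 180
s_74 = 95·180 + 51·130 = 178
s_75 = 95·178 + 51·180 = 234
s_76 = 95·234 + 51·178 = 76
s_77 = 95·76 + 51·234 = 210
s_78 = 95·210 + 51·76 = 18
s_79 = 95·18 + 51·210 = 132
s_80 = 95·132 + 51·18 = 146
s_81 = 95·146 + 51·132 = 122
s_82 = 95·122 + 51·146 = 92
s_83 = 95·92 + 51·122 = 114
s_84 = 95·114 + 51·92 = 162
s_85 = 95·162 + 51·114 = 212
s_86 = 95·212 + 51·162 = 242
s_87 = 95·242 + 51·212 = 10
s_88 = 95·10 + 51·242 = 236
s_89 = 95·236 + 51·10 = 146
s_90 = 95·146 + 51·236 = 50
s_91 = 95·50 + 51·146 = 164
s_92 = 95·164 + 51·50 = 210
s_93 = 95·210 + 51·164 = 154
s_94 = 95·154 + 51·210 = 252
s_95 = 95·252 + 51·154 = 50
s_96 = 95·50 + 51·252 = 194
s_97 = 95·194 + 51·50 = 244
(s_96, s_97) = (194, 244) = (s_0, s_1), so the sequence has period 96.
383 ≡ 95 (mod 96), hence s_383 = s_95 = 50.

50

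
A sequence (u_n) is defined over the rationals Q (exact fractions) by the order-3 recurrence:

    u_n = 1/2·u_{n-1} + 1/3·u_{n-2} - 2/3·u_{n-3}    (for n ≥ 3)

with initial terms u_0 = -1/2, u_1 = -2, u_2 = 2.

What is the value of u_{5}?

u_3 = 1/2·2 + 1/3·-2 + -2/3·-1/2 = 2/3
u_4 = 1/2·2/3 + 1/3·2 + -2/3·-2 = 7/3
u_5 = 1/2·7/3 + 1/3·2/3 + -2/3·2 = 1/18

1/18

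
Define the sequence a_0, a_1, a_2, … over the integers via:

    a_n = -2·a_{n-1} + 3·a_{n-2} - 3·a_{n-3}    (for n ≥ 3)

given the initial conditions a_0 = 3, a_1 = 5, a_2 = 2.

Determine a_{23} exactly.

a_3 = -2·2 + 3·5 + -3·3 = 2
a_4 = -2·2 + 3·2 + -3·5 = -13
a_5 = -2·-13 + 3·2 + -3·2 = 26
a_6 = -2·26 + 3·-13 + -3·2 = -97
a_7 = -2·-97 + 3·26 + -3·-13 = 311
a_8 = -2·311 + 3·-97 + -3·26 = -991
a_9 = -2·-991 + 3·311 + -3·-97 = 3206
a_10 = -2·3206 + 3·-991 + -3·311 = -10318
a_11 = -2·-10318 + 3·3206 + -3·-991 = 33227
a_12 = -2·33227 + 3·-10318 + -3·3206 = -107026
a_13 = -2·-107026 + 3·33227 + -3·-10318 = 344687
a_14 = -2·344687 + 3·-107026 + -3·33227 = -1110133
a_15 = -2·-1110133 + 3·344687 + -3·-107026 = 3575405
a_16 = -2·3575405 + 3·-1110133 + -3·344687 = -11515270
a_17 = -2·-11515270 + 3·3575405 + -3·-1110133 = 37087154
a_18 = -2·37087154 + 3·-11515270 + -3·3575405 = -119446333
a_19 = -2·-119446333 + 3·37087154 + -3·-11515270 = 384699938
a_20 = -2·384699938 + 3·-119446333 + -3·37087154 = -1239000337
a_21 = -2·-1239000337 + 3·384699938 + -3·-119446333 = 3990439487
a_22 = -2·3990439487 + 3·-1239000337 + -3·384699938 = -12851979799
a_23 = -2·-12851979799 + 3·3990439487 + -3·-1239000337 = 41392279070

41392279070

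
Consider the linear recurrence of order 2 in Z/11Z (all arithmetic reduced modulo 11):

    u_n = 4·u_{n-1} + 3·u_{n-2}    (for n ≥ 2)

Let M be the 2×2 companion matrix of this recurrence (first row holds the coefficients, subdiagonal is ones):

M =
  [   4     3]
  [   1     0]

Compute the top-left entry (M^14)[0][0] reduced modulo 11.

(M^14)[0][0] is the top entry after applying M 14 times to the unit state (1, 0). Equivalently it is h_{15} for the auxiliary sequence (h_n) obeying the same recurrence with h_1 = 1 and h_i = 0 for 0 ≤ i < 1:
h_2 = 4·1 + 3·0 = 4
h_3 = 4·4 + 3·1 = 8
h_4 = 4·8 + 3·4 = 0
h_5 = 4·0 + 3·8 = 2
h_6 = 4·2 + 3·0 = 8
h_7 = 4·8 + 3·2 = 5
h_8 = 4·5 + 3·8 = 0
h_9 = 4·0 + 3·5 = 4
h_10 = 4·4 + 3·0 = 5
h_11 = 4·5 + 3·4 = 10
h_12 = 4·10 + 3·5 = 0
h_13 = 4·0 + 3·10 = 8
h_14 = 4·8 + 3·0 = 10
h_15 = 4·10 + 3·8 = 9

9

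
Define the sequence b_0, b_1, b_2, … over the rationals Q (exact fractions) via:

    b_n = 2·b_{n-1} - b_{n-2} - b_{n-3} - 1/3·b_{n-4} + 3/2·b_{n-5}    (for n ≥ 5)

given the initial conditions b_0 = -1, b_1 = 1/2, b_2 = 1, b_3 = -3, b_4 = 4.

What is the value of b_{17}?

181651/648

b_5 = 2·4 + -1·-3 + -1·1 + -1/3·1/2 + 3/2·-1 = 25/3
b_6 = 2·25/3 + -1·4 + -1·-3 + -1/3·1 + 3/2·1/2 = 193/12
b_7 = 2·193/12 + -1·25/3 + -1·4 + -1/3·-3 + 3/2·1 = 67/3
b_8 = 2·67/3 + -1·193/12 + -1·25/3 + -1/3·4 + 3/2·-3 = 173/12
b_9 = 2·173/12 + -1·67/3 + -1·193/12 + -1/3·25/3 + 3/2·4 = -229/36
b_10 = 2·-229/36 + -1·173/12 + -1·67/3 + -1/3·193/12 + 3/2·25/3 = -127/3
b_11 = 2·-127/3 + -1·-229/36 + -1·173/12 + -1/3·67/3 + 3/2·193/12 = -1825/24
b_12 = 2·-1825/24 + -1·-127/3 + -1·-229/36 + -1/3·173/12 + 3/2·67/3 = -2689/36
b_13 = 2·-2689/36 + -1·-1825/24 + -1·-127/3 + -1/3·-229/36 + 3/2·173/12 = -785/108
b_14 = 2·-785/108 + -1·-2689/36 + -1·-1825/24 + -1/3·-127/3 + 3/2·-229/36 = 15203/108
b_15 = 2·15203/108 + -1·-785/108 + -1·-2689/36 + -1/3·-1825/24 + 3/2·-127/3 = 23425/72
b_16 = 2·23425/72 + -1·15203/108 + -1·-785/108 + -1/3·-2689/36 + 3/2·-1825/24 = 184909/432
b_17 = 2·184909/432 + -1·23425/72 + -1·15203/108 + -1/3·-785/108 + 3/2·-2689/36 = 181651/648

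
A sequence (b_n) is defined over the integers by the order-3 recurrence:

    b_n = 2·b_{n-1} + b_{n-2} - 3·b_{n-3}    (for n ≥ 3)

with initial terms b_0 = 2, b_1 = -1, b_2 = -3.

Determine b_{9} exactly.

-445

b_3 = 2·-3 + 1·-1 + -3·2 = -13
b_4 = 2·-13 + 1·-3 + -3·-1 = -26
b_5 = 2·-26 + 1·-13 + -3·-3 = -56
b_6 = 2·-56 + 1·-26 + -3·-13 = -99
b_7 = 2·-99 + 1·-56 + -3·-26 = -176
b_8 = 2·-176 + 1·-99 + -3·-56 = -283
b_9 = 2·-283 + 1·-176 + -3·-99 = -445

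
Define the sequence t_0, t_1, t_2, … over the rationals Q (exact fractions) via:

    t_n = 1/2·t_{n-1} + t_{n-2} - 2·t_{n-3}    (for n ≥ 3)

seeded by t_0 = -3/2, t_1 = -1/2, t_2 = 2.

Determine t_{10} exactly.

t_3 = 1/2·2 + 1·-1/2 + -2·-3/2 = 7/2
t_4 = 1/2·7/2 + 1·2 + -2·-1/2 = 19/4
t_5 = 1/2·19/4 + 1·7/2 + -2·2 = 15/8
t_6 = 1/2·15/8 + 1·19/4 + -2·7/2 = -21/16
t_7 = 1/2·-21/16 + 1·15/8 + -2·19/4 = -265/32
t_8 = 1/2·-265/32 + 1·-21/16 + -2·15/8 = -589/64
t_9 = 1/2·-589/64 + 1·-265/32 + -2·-21/16 = -1313/128
t_10 = 1/2·-1313/128 + 1·-589/64 + -2·-265/32 = 571/256

571/256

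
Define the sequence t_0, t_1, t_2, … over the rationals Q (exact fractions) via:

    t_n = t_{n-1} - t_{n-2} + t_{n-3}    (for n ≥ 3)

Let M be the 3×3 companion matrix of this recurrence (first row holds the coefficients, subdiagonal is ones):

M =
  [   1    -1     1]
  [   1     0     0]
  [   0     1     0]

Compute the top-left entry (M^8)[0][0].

(M^8)[0][0] is the top entry after applying M 8 times to the unit state (1, 0, 0). Equivalently it is h_{10} for the auxiliary sequence (h_n) obeying the same recurrence with h_2 = 1 and h_i = 0 for 0 ≤ i < 2:
h_3 = 1·1 + -1·0 + 1·0 = 1
h_4 = 1·1 + -1·1 + 1·0 = 0
h_5 = 1·0 + -1·1 + 1·1 = 0
h_6 = 1·0 + -1·0 + 1·1 = 1
(h_4, h_5, h_6) = (0, 0, 1) = (h_0, h_1, h_2), so the sequence has period 4.
10 ≡ 2 (mod 4), hence h_10 = h_2 = 1.

1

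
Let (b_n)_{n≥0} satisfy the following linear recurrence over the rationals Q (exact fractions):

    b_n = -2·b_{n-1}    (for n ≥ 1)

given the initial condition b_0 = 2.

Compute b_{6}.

128

b_1 = -2·2 = -4
b_2 = -2·-4 = 8
b_3 = -2·8 = -16
b_4 = -2·-16 = 32
b_5 = -2·32 = -64
b_6 = -2·-64 = 128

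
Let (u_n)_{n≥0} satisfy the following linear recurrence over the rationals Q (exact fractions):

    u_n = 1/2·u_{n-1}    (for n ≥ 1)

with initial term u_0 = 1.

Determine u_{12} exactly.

1/4096

u_1 = 1/2·1 = 1/2
u_2 = 1/2·1/2 = 1/4
u_3 = 1/2·1/4 = 1/8
u_4 = 1/2·1/8 = 1/16
u_5 = 1/2·1/16 = 1/32
u_6 = 1/2·1/32 = 1/64
u_7 = 1/2·1/64 = 1/128
u_8 = 1/2·1/128 = 1/256
u_9 = 1/2·1/256 = 1/512
u_10 = 1/2·1/512 = 1/1024
u_11 = 1/2·1/1024 = 1/2048
u_12 = 1/2·1/2048 = 1/4096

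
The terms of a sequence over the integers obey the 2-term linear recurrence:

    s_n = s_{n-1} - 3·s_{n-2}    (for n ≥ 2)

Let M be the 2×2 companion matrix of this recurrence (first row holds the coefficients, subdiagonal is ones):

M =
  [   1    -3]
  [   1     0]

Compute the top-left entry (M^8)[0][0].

(M^8)[0][0] is the top entry after applying M 8 times to the unit state (1, 0). Equivalently it is h_{9} for the auxiliary sequence (h_n) obeying the same recurrence with h_1 = 1 and h_i = 0 for 0 ≤ i < 1:
h_2 = 1·1 + -3·0 = 1
h_3 = 1·1 + -3·1 = -2
h_4 = 1·-2 + -3·1 = -5
h_5 = 1·-5 + -3·-2 = 1
h_6 = 1·1 + -3·-5 = 16
h_7 = 1·16 + -3·1 = 13
h_8 = 1·13 + -3·16 = -35
h_9 = 1·-35 + -3·13 = -74

-74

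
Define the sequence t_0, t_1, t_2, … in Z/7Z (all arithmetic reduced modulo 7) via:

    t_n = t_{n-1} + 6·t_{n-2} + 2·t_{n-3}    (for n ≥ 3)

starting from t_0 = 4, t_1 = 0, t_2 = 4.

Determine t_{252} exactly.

t_3 = 1·4 + 6·0 + 2·4 = 5
t_4 = 1·5 + 6·4 + 2·0 = 1
t_5 = 1·1 + 6·5 + 2·4 = 4
t_6 = 1·4 + 6·1 + 2·5 = 6
t_7 = 1·6 + 6·4 + 2·1 = 4
t_8 = 1·4 + 6·6 + 2·4 = 6
Continuing the recurrence:
  t_9 = 0;  t_10 = 2;  t_11 = 0;  t_12 = 5;  t_13 = 2;  t_14 = 4
  t_15 = 5;  t_16 = 5;  t_17 = 1;  t_18 = 6;  t_19 = 1;  t_20 = 4
  t_21 = 1;  t_22 = 6;  t_23 = 6;  t_24 = 2;  t_25 = 1;  t_26 = 4
  t_27 = 0;  t_28 = 5;  t_29 = 6;  t_30 = 1;  t_31 = 5;  t_32 = 2
  t_33 = 6;  t_34 = 0;  t_35 = 5;  t_36 = 3;  t_37 = 5;  t_38 = 5
  t_39 = 6;  t_40 = 4;  t_41 = 1;  t_42 = 2;  t_43 = 2;  t_44 = 2
  t_45 = 4;  t_46 = 6;  t_47 = 6;  t_48 = 1;  t_49 = 0;  t_50 = 4
  t_51 = 6;  t_52 = 2;  t_53 = 4;  t_54 = 0;  t_55 = 0;  t_56 = 1
  t_57 = 1;  t_58 = 0;  t_59 = 1;  t_60 = 3;  t_61 = 2;  t_62 = 1
  t_63 = 5;  t_64 = 1;  t_65 = 5;  t_66 = 0;  t_67 = 4;  t_68 = 0
  t_69 = 3;  t_70 = 4;  t_71 = 1;  t_72 = 3;  t_73 = 3;  t_74 = 2
  t_75 = 5;  t_76 = 2;  t_77 = 1;  t_78 = 2;  t_79 = 5;  t_80 = 5
  t_81 = 4;  t_82 = 2;  t_83 = 1;  t_84 = 0;  t_85 = 3;  t_86 = 5
  t_87 = 2;  t_88 = 3;  t_89 = 4;  t_90 = 5;  t_91 = 0;  t_92 = 3
  t_93 = 6;  t_94 = 3;  t_95 = 3;  t_96 = 5;  t_97 = 1;  t_98 = 2
  t_99 = 4;  t_100 = 4;  t_101 = 4;  t_102 = 1;  t_103 = 5;  t_104 = 5
  t_105 = 2;  t_106 = 0;  t_107 = 1;  t_108 = 5;  t_109 = 4;  t_110 = 1
  t_111 = 0;  t_112 = 0;  t_113 = 2;  t_114 = 2;  t_115 = 0;  t_116 = 2
  t_117 = 6;  t_118 = 4;  t_119 = 2;  t_120 = 3;  t_121 = 2;  t_122 = 3
  t_123 = 0;  t_124 = 1;  t_125 = 0;  t_126 = 6;  t_127 = 1;  t_128 = 2
  t_129 = 6;  t_130 = 6;  t_131 = 4;  t_132 = 3;  t_133 = 4;  t_134 = 2
  t_135 = 4;  t_136 = 3;  t_137 = 3;  t_138 = 1;  t_139 = 4;  t_140 = 2
  t_141 = 0;  t_142 = 6;  t_143 = 3;  t_144 = 4;  t_145 = 6;  t_146 = 1
  t_147 = 3;  t_148 = 0;  t_149 = 6;  t_150 = 5;  t_151 = 6;  t_152 = 6
  t_153 = 3;  t_154 = 2;  t_155 = 4;  t_156 = 1;  t_157 = 1;  t_158 = 1
  t_159 = 2;  t_160 = 3;  t_161 = 3;  t_162 = 4;  t_163 = 0;  t_164 = 2
  t_165 = 3;  t_166 = 1;  t_167 = 2;  t_168 = 0;  t_169 = 0;  t_170 = 4
  t_171 = 4;  t_172 = 0;  t_173 = 4;  t_174 = 5;  t_175 = 1;  t_176 = 4
  t_177 = 6;  t_178 = 4;  t_179 = 6;  t_180 = 0;  t_181 = 2;  t_182 = 0
  t_183 = 5;  t_184 = 2;  t_185 = 4;  t_186 = 5;  t_187 = 5;  t_188 = 1
  t_189 = 6;  t_190 = 1;  t_191 = 4;  t_192 = 1;  t_193 = 6;  t_194 = 6
  t_195 = 2;  t_196 = 1;  t_197 = 4;  t_198 = 0;  t_199 = 5;  t_200 = 6
  t_201 = 1;  t_202 = 5;  t_203 = 2;  t_204 = 6;  t_205 = 0;  t_206 = 5
  t_207 = 3;  t_208 = 5;  t_209 = 5;  t_210 = 6;  t_211 = 4;  t_212 = 1
  t_213 = 2;  t_214 = 2;  t_215 = 2;  t_216 = 4;  t_217 = 6;  t_218 = 6
  t_219 = 1;  t_220 = 0;  t_221 = 4;  t_222 = 6;  t_223 = 2;  t_224 = 4
  t_225 = 0;  t_226 = 0;  t_227 = 1;  t_228 = 1;  t_229 = 0;  t_230 = 1
  t_231 = 3;  t_232 = 2;  t_233 = 1;  t_234 = 5;  t_235 = 1;  t_236 = 5
  t_237 = 0;  t_238 = 4;  t_239 = 0;  t_240 = 3;  t_241 = 4;  t_242 = 1
  t_243 = 3;  t_244 = 3;  t_245 = 2;  t_246 = 5;  t_247 = 2;  t_248 = 1
  t_249 = 2;  t_250 = 5
t_251 = 1·5 + 6·2 + 2·1 = 5
t_252 = 1·5 + 6·5 + 2·2 = 4

4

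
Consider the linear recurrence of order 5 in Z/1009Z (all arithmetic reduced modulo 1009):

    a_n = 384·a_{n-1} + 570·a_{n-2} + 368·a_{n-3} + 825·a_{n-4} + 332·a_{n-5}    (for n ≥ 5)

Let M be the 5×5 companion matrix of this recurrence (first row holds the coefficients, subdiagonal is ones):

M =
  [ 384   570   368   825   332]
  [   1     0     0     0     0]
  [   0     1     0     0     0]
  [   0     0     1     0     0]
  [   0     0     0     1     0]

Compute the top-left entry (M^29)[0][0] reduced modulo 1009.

(M^29)[0][0] is the top entry after applying M 29 times to the unit state (1, 0, 0, 0, 0). Equivalently it is h_{33} for the auxiliary sequence (h_n) obeying the same recurrence with h_4 = 1 and h_i = 0 for 0 ≤ i < 4:
h_5 = 384·1 + 570·0 + 368·0 + 825·0 + 332·0 = 384
h_6 = 384·384 + 570·1 + 368·0 + 825·0 + 332·0 = 712
h_7 = 384·712 + 570·384 + 368·1 + 825·0 + 332·0 = 264
h_8 = 384·264 + 570·712 + 368·384 + 825·1 + 332·0 = 566
h_9 = 384·566 + 570·264 + 368·712 + 825·384 + 332·1 = 530
h_10 = 384·530 + 570·566 + 368·264 + 825·712 + 332·384 = 246
h_11 = 384·246 + 570·530 + 368·566 + 825·264 + 332·712 = 595
h_12 = 384·595 + 570·246 + 368·530 + 825·566 + 332·264 = 366
h_13 = 384·366 + 570·595 + 368·246 + 825·530 + 332·566 = 728
h_14 = 384·728 + 570·366 + 368·595 + 825·246 + 332·530 = 358
h_15 = 384·358 + 570·728 + 368·366 + 825·595 + 332·246 = 435
h_16 = 384·435 + 570·358 + 368·728 + 825·366 + 332·595 = 342
h_17 = 384·342 + 570·435 + 368·358 + 825·728 + 332·366 = 136
h_18 = 384·136 + 570·342 + 368·435 + 825·358 + 332·728 = 875
h_19 = 384·875 + 570·136 + 368·342 + 825·435 + 332·358 = 35
h_20 = 384·35 + 570·875 + 368·136 + 825·342 + 332·435 = 997
h_21 = 384·997 + 570·35 + 368·875 + 825·136 + 332·342 = 64
h_22 = 384·64 + 570·997 + 368·35 + 825·875 + 332·136 = 533
h_23 = 384·533 + 570·64 + 368·997 + 825·35 + 332·875 = 152
h_24 = 384·152 + 570·533 + 368·64 + 825·997 + 332·35 = 1003
h_25 = 384·1003 + 570·152 + 368·533 + 825·64 + 332·997 = 362
h_26 = 384·362 + 570·1003 + 368·152 + 825·533 + 332·64 = 683
h_27 = 384·683 + 570·362 + 368·1003 + 825·152 + 332·533 = 911
h_28 = 384·911 + 570·683 + 368·362 + 825·1003 + 332·152 = 683
h_29 = 384·683 + 570·911 + 368·683 + 825·362 + 332·1003 = 691
h_30 = 384·691 + 570·683 + 368·911 + 825·683 + 332·362 = 639
h_31 = 384·639 + 570·691 + 368·683 + 825·911 + 332·683 = 253
h_32 = 384·253 + 570·639 + 368·691 + 825·683 + 332·911 = 494
h_33 = 384·494 + 570·253 + 368·639 + 825·691 + 332·683 = 712

712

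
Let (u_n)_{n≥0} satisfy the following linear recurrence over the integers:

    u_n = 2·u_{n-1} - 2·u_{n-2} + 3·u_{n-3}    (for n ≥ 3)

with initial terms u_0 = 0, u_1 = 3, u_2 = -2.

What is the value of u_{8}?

-74

u_3 = 2·-2 + -2·3 + 3·0 = -10
u_4 = 2·-10 + -2·-2 + 3·3 = -7
u_5 = 2·-7 + -2·-10 + 3·-2 = 0
u_6 = 2·0 + -2·-7 + 3·-10 = -16
u_7 = 2·-16 + -2·0 + 3·-7 = -53
u_8 = 2·-53 + -2·-16 + 3·0 = -74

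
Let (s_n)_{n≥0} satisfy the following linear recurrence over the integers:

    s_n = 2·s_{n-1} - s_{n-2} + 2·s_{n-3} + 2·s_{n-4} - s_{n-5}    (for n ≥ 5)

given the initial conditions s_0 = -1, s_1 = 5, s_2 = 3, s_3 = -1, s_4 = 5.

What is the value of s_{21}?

s_5 = 2·5 + -1·-1 + 2·3 + 2·5 + -1·-1 = 28
s_6 = 2·28 + -1·5 + 2·-1 + 2·3 + -1·5 = 50
s_7 = 2·50 + -1·28 + 2·5 + 2·-1 + -1·3 = 77
s_8 = 2·77 + -1·50 + 2·28 + 2·5 + -1·-1 = 171
s_9 = 2·171 + -1·77 + 2·50 + 2·28 + -1·5 = 416
s_10 = 2·416 + -1·171 + 2·77 + 2·50 + -1·28 = 887
s_11 = 2·887 + -1·416 + 2·171 + 2·77 + -1·50 = 1804
s_12 = 2·1804 + -1·887 + 2·416 + 2·171 + -1·77 = 3818
s_13 = 2·3818 + -1·1804 + 2·887 + 2·416 + -1·171 = 8267
s_14 = 2·8267 + -1·3818 + 2·1804 + 2·887 + -1·416 = 17682
s_15 = 2·17682 + -1·8267 + 2·3818 + 2·1804 + -1·887 = 37454
s_16 = 2·37454 + -1·17682 + 2·8267 + 2·3818 + -1·1804 = 79592
s_17 = 2·79592 + -1·37454 + 2·17682 + 2·8267 + -1·3818 = 169810
s_18 = 2·169810 + -1·79592 + 2·37454 + 2·17682 + -1·8267 = 362033
s_19 = 2·362033 + -1·169810 + 2·79592 + 2·37454 + -1·17682 = 770666
s_20 = 2·770666 + -1·362033 + 2·169810 + 2·79592 + -1·37454 = 1640649
s_21 = 2·1640649 + -1·770666 + 2·362033 + 2·169810 + -1·79592 = 3494726

3494726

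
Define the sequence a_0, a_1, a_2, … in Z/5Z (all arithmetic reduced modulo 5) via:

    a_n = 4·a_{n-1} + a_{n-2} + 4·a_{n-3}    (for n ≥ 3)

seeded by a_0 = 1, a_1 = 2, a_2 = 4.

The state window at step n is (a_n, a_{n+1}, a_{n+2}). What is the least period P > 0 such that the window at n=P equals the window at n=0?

62

n=0: window = (1, 2, 4)
n=1: window = (2, 4, 2)
n=2: window = (4, 2, 0)
n=3: window = (2, 0, 3)
n=4: window = (0, 3, 0)
n=5: window = (3, 0, 3)
n=6: window = (0, 3, 4)
n=7: window = (3, 4, 4)
n=8: window = (4, 4, 2)
n=9: window = (4, 2, 3)
n=10: window = (2, 3, 0)
n=11: window = (3, 0, 1)
n=12: window = (0, 1, 1)
n=13: window = (1, 1, 0)
n=14: window = (1, 0, 0)
n=15: window = (0, 0, 4)
n=16: window = (0, 4, 1)
n=17: window = (4, 1, 3)
n=18: window = (1, 3, 4)
n=19: window = (3, 4, 3)
n=20: window = (4, 3, 3)
n=21: window = (3, 3, 1)
n=22: window = (3, 1, 4)
n=23: window = (1, 4, 4)
n=24: window = (4, 4, 4)
n=25: window = (4, 4, 1)
n=26: window = (4, 1, 4)
n=27: window = (1, 4, 3)
n=28: window = (4, 3, 0)
n=29: window = (3, 0, 4)
n=30: window = (0, 4, 3)
n=31: window = (4, 3, 1)
n=32: window = (3, 1, 3)
n=33: window = (1, 3, 0)
n=34: window = (3, 0, 2)
n=35: window = (0, 2, 0)
n=36: window = (2, 0, 2)
n=37: window = (0, 2, 1)
n=38: window = (2, 1, 1)
n=39: window = (1, 1, 3)
n=40: window = (1, 3, 2)
…
n=60: window = (2, 0, 1)
n=61: window = (0, 1, 2)
n=62: window = (1, 2, 4)
window at n=62 equals window at n=0 → period = 62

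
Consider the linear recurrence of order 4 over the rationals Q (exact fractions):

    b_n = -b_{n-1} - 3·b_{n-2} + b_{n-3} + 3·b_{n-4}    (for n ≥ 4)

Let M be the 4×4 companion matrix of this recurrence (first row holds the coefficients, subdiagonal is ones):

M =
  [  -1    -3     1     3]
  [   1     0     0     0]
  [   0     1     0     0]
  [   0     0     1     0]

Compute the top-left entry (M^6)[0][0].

(M^6)[0][0] is the top entry after applying M 6 times to the unit state (1, 0, 0, 0). Equivalently it is h_{9} for the auxiliary sequence (h_n) obeying the same recurrence with h_3 = 1 and h_i = 0 for 0 ≤ i < 3:
h_4 = -1·1 + -3·0 + 1·0 + 3·0 = -1
h_5 = -1·-1 + -3·1 + 1·0 + 3·0 = -2
h_6 = -1·-2 + -3·-1 + 1·1 + 3·0 = 6
h_7 = -1·6 + -3·-2 + 1·-1 + 3·1 = 2
h_8 = -1·2 + -3·6 + 1·-2 + 3·-1 = -25
h_9 = -1·-25 + -3·2 + 1·6 + 3·-2 = 19

19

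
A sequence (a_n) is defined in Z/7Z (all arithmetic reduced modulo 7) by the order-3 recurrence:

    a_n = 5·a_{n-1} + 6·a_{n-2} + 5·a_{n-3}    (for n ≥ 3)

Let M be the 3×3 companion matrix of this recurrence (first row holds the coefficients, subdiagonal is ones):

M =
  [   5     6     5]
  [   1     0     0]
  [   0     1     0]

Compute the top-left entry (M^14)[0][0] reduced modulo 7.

(M^14)[0][0] is the top entry after applying M 14 times to the unit state (1, 0, 0). Equivalently it is h_{16} for the auxiliary sequence (h_n) obeying the same recurrence with h_2 = 1 and h_i = 0 for 0 ≤ i < 2:
h_3 = 5·1 + 6·0 + 5·0 = 5
h_4 = 5·5 + 6·1 + 5·0 = 3
h_5 = 5·3 + 6·5 + 5·1 = 1
h_6 = 5·1 + 6·3 + 5·5 = 6
h_7 = 5·6 + 6·1 + 5·3 = 2
h_8 = 5·2 + 6·6 + 5·1 = 2
h_9 = 5·2 + 6·2 + 5·6 = 3
h_10 = 5·3 + 6·2 + 5·2 = 2
h_11 = 5·2 + 6·3 + 5·2 = 3
h_12 = 5·3 + 6·2 + 5·3 = 0
h_13 = 5·0 + 6·3 + 5·2 = 0
h_14 = 5·0 + 6·0 + 5·3 = 1
h_15 = 5·1 + 6·0 + 5·0 = 5
h_16 = 5·5 + 6·1 + 5·0 = 3

3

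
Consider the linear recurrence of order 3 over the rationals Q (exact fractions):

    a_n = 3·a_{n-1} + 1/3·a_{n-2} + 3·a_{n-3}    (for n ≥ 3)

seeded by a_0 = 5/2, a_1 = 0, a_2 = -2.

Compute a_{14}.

296034910/729

a_3 = 3·-2 + 1/3·0 + 3·5/2 = 3/2
a_4 = 3·3/2 + 1/3·-2 + 3·0 = 23/6
a_5 = 3·23/6 + 1/3·3/2 + 3·-2 = 6
a_6 = 3·6 + 1/3·23/6 + 3·3/2 = 214/9
a_7 = 3·214/9 + 1/3·6 + 3·23/6 = 509/6
a_8 = 3·509/6 + 1/3·214/9 + 3·6 = 15143/54
a_9 = 3·15143/54 + 1/3·509/6 + 3·214/9 = 8468/9
a_10 = 3·8468/9 + 1/3·15143/54 + 3·509/6 = 256822/81
a_11 = 3·256822/81 + 1/3·8468/9 + 3·15143/54 = 64001/6
a_12 = 3·64001/6 + 1/3·256822/81 + 3·8468/9 = 17437703/486
a_13 = 3·17437703/486 + 1/3·64001/6 + 3·256822/81 = 9777322/81
a_14 = 3·9777322/81 + 1/3·17437703/486 + 3·64001/6 = 296034910/729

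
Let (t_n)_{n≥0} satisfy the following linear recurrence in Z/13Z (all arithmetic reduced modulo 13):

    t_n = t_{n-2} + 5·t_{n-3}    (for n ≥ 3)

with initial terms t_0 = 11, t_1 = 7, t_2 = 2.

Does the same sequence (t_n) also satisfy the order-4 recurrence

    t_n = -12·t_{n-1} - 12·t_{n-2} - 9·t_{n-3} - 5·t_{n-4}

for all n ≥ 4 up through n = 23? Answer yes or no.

Terms t_0..t_23: 11, 7, 2, 10, 11, 7, 9, 10, 5, 3, 3, 2, 5, 4, 2, 3, 9, 0, 11, 6, 11, 9, 2, 12
n=4: candidate gives 11, actual t_4 = 11 ✓
n=5: candidate gives 7, actual t_5 = 7 ✓
n=6: candidate gives 9, actual t_6 = 9 ✓
n=7: candidate gives 10, actual t_7 = 10 ✓
n=8: candidate gives 5, actual t_8 = 5 ✓
n=9: candidate gives 3, actual t_9 = 3 ✓
n=10: candidate gives 3, actual t_10 = 3 ✓
n=11: candidate gives 2, actual t_11 = 2 ✓
n=12: candidate gives 5, actual t_12 = 5 ✓
n=13: candidate gives 4, actual t_13 = 4 ✓
n=14: candidate gives 2, actual t_14 = 2 ✓
n=15: candidate gives 3, actual t_15 = 3 ✓
n=16: candidate gives 9, actual t_16 = 9 ✓
n=17: candidate gives 0, actual t_17 = 0 ✓
n=18: candidate gives 11, actual t_18 = 11 ✓
n=19: candidate gives 6, actual t_19 = 6 ✓
n=20: candidate gives 11, actual t_20 = 11 ✓
n=21: candidate gives 9, actual t_21 = 9 ✓
n=22: candidate gives 2, actual t_22 = 2 ✓
n=23: candidate gives 12, actual t_23 = 12 ✓

yes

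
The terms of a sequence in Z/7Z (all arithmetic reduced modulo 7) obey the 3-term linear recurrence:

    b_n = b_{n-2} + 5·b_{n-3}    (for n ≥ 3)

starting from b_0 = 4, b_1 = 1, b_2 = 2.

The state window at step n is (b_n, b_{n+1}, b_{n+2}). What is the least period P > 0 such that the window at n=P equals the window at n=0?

n=0: window = (4, 1, 2)
n=1: window = (1, 2, 0)
n=2: window = (2, 0, 0)
n=3: window = (0, 0, 3)
n=4: window = (0, 3, 0)
n=5: window = (3, 0, 3)
n=6: window = (0, 3, 1)
n=7: window = (3, 1, 3)
n=8: window = (1, 3, 2)
n=9: window = (3, 2, 1)
n=10: window = (2, 1, 3)
n=11: window = (1, 3, 4)
n=12: window = (3, 4, 1)
n=13: window = (4, 1, 5)
n=14: window = (1, 5, 0)
n=15: window = (5, 0, 3)
n=16: window = (0, 3, 4)
n=17: window = (3, 4, 3)
n=18: window = (4, 3, 5)
n=19: window = (3, 5, 2)
n=20: window = (5, 2, 6)
n=21: window = (2, 6, 6)
n=22: window = (6, 6, 2)
n=23: window = (6, 2, 1)
n=24: window = (2, 1, 4)
n=25: window = (1, 4, 4)
n=26: window = (4, 4, 2)
n=27: window = (4, 2, 3)
n=28: window = (2, 3, 1)
n=29: window = (3, 1, 6)
n=30: window = (1, 6, 2)
n=31: window = (6, 2, 4)
n=32: window = (2, 4, 4)
n=33: window = (4, 4, 0)
n=34: window = (4, 0, 3)
n=35: window = (0, 3, 6)
n=36: window = (3, 6, 3)
n=37: window = (6, 3, 0)
n=38: window = (3, 0, 5)
n=39: window = (0, 5, 1)
n=40: window = (5, 1, 5)
…
n=340: window = (0, 1, 4)
n=341: window = (1, 4, 1)
n=342: window = (4, 1, 2)
window at n=342 equals window at n=0 → period = 342

342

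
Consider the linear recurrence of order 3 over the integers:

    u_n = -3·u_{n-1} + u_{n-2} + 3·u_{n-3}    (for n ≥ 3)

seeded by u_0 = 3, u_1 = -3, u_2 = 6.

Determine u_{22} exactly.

u_3 = -3·6 + 1·-3 + 3·3 = -12
u_4 = -3·-12 + 1·6 + 3·-3 = 33
u_5 = -3·33 + 1·-12 + 3·6 = -93
u_6 = -3·-93 + 1·33 + 3·-12 = 276
u_7 = -3·276 + 1·-93 + 3·33 = -822
u_8 = -3·-822 + 1·276 + 3·-93 = 2463
u_9 = -3·2463 + 1·-822 + 3·276 = -7383
u_10 = -3·-7383 + 1·2463 + 3·-822 = 22146
u_11 = -3·22146 + 1·-7383 + 3·2463 = -66432
u_12 = -3·-66432 + 1·22146 + 3·-7383 = 199293
u_13 = -3·199293 + 1·-66432 + 3·22146 = -597873
u_14 = -3·-597873 + 1·199293 + 3·-66432 = 1793616
u_15 = -3·1793616 + 1·-597873 + 3·199293 = -5380842
u_16 = -3·-5380842 + 1·1793616 + 3·-597873 = 16142523
u_17 = -3·16142523 + 1·-5380842 + 3·1793616 = -48427563
u_18 = -3·-48427563 + 1·16142523 + 3·-5380842 = 145282686
u_19 = -3·145282686 + 1·-48427563 + 3·16142523 = -435848052
u_20 = -3·-435848052 + 1·145282686 + 3·-48427563 = 1307544153
u_21 = -3·1307544153 + 1·-435848052 + 3·145282686 = -3922632453
u_22 = -3·-3922632453 + 1·1307544153 + 3·-435848052 = 11767897356

11767897356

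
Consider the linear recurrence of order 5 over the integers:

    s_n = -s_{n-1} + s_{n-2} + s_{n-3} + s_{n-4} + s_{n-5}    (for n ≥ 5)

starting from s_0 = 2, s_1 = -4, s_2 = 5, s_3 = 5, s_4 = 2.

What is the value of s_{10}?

s_5 = -1·2 + 1·5 + 1·5 + 1·-4 + 1·2 = 6
s_6 = -1·6 + 1·2 + 1·5 + 1·5 + 1·-4 = 2
s_7 = -1·2 + 1·6 + 1·2 + 1·5 + 1·5 = 16
s_8 = -1·16 + 1·2 + 1·6 + 1·2 + 1·5 = -1
s_9 = -1·-1 + 1·16 + 1·2 + 1·6 + 1·2 = 27
s_10 = -1·27 + 1·-1 + 1·16 + 1·2 + 1·6 = -4

-4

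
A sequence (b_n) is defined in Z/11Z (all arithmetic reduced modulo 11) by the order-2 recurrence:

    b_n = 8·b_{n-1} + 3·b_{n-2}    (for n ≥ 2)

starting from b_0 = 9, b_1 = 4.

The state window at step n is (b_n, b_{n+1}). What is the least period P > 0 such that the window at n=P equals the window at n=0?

120

n=0: window = (9, 4)
n=1: window = (4, 4)
n=2: window = (4, 0)
n=3: window = (0, 1)
n=4: window = (1, 8)
n=5: window = (8, 1)
n=6: window = (1, 10)
n=7: window = (10, 6)
n=8: window = (6, 1)
n=9: window = (1, 4)
n=10: window = (4, 2)
n=11: window = (2, 6)
n=12: window = (6, 10)
n=13: window = (10, 10)
n=14: window = (10, 0)
n=15: window = (0, 8)
n=16: window = (8, 9)
n=17: window = (9, 8)
n=18: window = (8, 3)
n=19: window = (3, 4)
n=20: window = (4, 8)
n=21: window = (8, 10)
n=22: window = (10, 5)
n=23: window = (5, 4)
n=24: window = (4, 3)
n=25: window = (3, 3)
n=26: window = (3, 0)
n=27: window = (0, 9)
n=28: window = (9, 6)
n=29: window = (6, 9)
n=30: window = (9, 2)
n=31: window = (2, 10)
n=32: window = (10, 9)
n=33: window = (9, 3)
n=34: window = (3, 7)
n=35: window = (7, 10)
n=36: window = (10, 2)
n=37: window = (2, 2)
n=38: window = (2, 0)
n=39: window = (0, 6)
n=40: window = (6, 4)
…
n=118: window = (6, 3)
n=119: window = (3, 9)
n=120: window = (9, 4)
window at n=120 equals window at n=0 → period = 120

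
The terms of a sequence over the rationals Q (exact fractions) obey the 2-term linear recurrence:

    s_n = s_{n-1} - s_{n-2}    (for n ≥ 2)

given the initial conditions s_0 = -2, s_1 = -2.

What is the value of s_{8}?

0

s_2 = 1·-2 + -1·-2 = 0
s_3 = 1·0 + -1·-2 = 2
s_4 = 1·2 + -1·0 = 2
s_5 = 1·2 + -1·2 = 0
s_6 = 1·0 + -1·2 = -2
s_7 = 1·-2 + -1·0 = -2
s_8 = 1·-2 + -1·-2 = 0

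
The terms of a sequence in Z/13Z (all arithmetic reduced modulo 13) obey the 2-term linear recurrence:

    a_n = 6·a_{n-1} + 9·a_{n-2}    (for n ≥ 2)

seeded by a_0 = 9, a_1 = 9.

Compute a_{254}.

a_2 = 6·9 + 9·9 = 5
a_3 = 6·5 + 9·9 = 7
a_4 = 6·7 + 9·5 = 9
a_5 = 6·9 + 9·7 = 0
a_6 = 6·0 + 9·9 = 3
a_7 = 6·3 + 9·0 = 5
a_8 = 6·5 + 9·3 = 5
a_9 = 6·5 + 9·5 = 10
a_10 = 6·10 + 9·5 = 1
a_11 = 6·1 + 9·10 = 5
a_12 = 6·5 + 9·1 = 0
a_13 = 6·0 + 9·5 = 6
a_14 = 6·6 + 9·0 = 10
a_15 = 6·10 + 9·6 = 10
a_16 = 6·10 + 9·10 = 7
a_17 = 6·7 + 9·10 = 2
a_18 = 6·2 + 9·7 = 10
a_19 = 6·10 + 9·2 = 0
a_20 = 6·0 + 9·10 = 12
a_21 = 6·12 + 9·0 = 7
a_22 = 6·7 + 9·12 = 7
a_23 = 6·7 + 9·7 = 1
a_24 = 6·1 + 9·7 = 4
a_25 = 6·4 + 9·1 = 7
a_26 = 6·7 + 9·4 = 0
a_27 = 6·0 + 9·7 = 11
a_28 = 6·11 + 9·0 = 1
a_29 = 6·1 + 9·11 = 1
a_30 = 6·1 + 9·1 = 2
a_31 = 6·2 + 9·1 = 8
a_32 = 6·8 + 9·2 = 1
a_33 = 6·1 + 9·8 = 0
a_34 = 6·0 + 9·1 = 9
a_35 = 6·9 + 9·0 = 2
a_36 = 6·2 + 9·9 = 2
a_37 = 6·2 + 9·2 = 4
a_38 = 6·4 + 9·2 = 3
a_39 = 6·3 + 9·4 = 2
a_40 = 6·2 + 9·3 = 0
a_41 = 6·0 + 9·2 = 5
a_42 = 6·5 + 9·0 = 4
a_43 = 6·4 + 9·5 = 4
a_44 = 6·4 + 9·4 = 8
a_45 = 6·8 + 9·4 = 6
a_46 = 6·6 + 9·8 = 4
a_47 = 6·4 + 9·6 = 0
a_48 = 6·0 + 9·4 = 10
a_49 = 6·10 + 9·0 = 8
a_50 = 6·8 + 9·10 = 8
a_51 = 6·8 + 9·8 = 3
a_52 = 6·3 + 9·8 = 12
a_53 = 6·12 + 9·3 = 8
a_54 = 6·8 + 9·12 = 0
a_55 = 6·0 + 9·8 = 7
a_56 = 6·7 + 9·0 = 3
a_57 = 6·3 + 9·7 = 3
a_58 = 6·3 + 9·3 = 6
a_59 = 6·6 + 9·3 = 11
a_60 = 6·11 + 9·6 = 3
a_61 = 6·3 + 9·11 = 0
a_62 = 6·0 + 9·3 = 1
a_63 = 6·1 + 9·0 = 6
a_64 = 6·6 + 9·1 = 6
a_65 = 6·6 + 9·6 = 12
a_66 = 6·12 + 9·6 = 9
a_67 = 6·9 + 9·12 = 6
a_68 = 6·6 + 9·9 = 0
a_69 = 6·0 + 9·6 = 2
a_70 = 6·2 + 9·0 = 12
a_71 = 6·12 + 9·2 = 12
a_72 = 6·12 + 9·12 = 11
a_73 = 6·11 + 9·12 = 5
a_74 = 6·5 + 9·11 = 12
a_75 = 6·12 + 9·5 = 0
a_76 = 6·0 + 9·12 = 4
a_77 = 6·4 + 9·0 = 11
a_78 = 6·11 + 9·4 = 11
a_79 = 6·11 + 9·11 = 9
a_80 = 6·9 + 9·11 = 10
a_81 = 6·10 + 9·9 = 11
a_82 = 6·11 + 9·10 = 0
a_83 = 6·0 + 9·11 = 8
a_84 = 6·8 + 9·0 = 9
a_85 = 6·9 + 9·8 = 9
(a_84, a_85) = (9, 9) = (a_0, a_1), so the sequence has period 84.
254 ≡ 2 (mod 84), hence a_254 = a_2 = 5.

5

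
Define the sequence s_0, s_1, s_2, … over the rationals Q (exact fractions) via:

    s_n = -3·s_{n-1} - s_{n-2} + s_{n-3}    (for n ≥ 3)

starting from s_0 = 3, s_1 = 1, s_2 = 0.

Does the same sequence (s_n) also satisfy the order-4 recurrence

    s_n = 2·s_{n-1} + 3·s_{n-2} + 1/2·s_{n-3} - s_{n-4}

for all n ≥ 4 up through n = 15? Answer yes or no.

Terms s_0..s_15: 3, 1, 0, 2, -5, 13, -32, 78, -189, 457, -1104, 2666, -6437, 15541, -37520, 90582
n=4: candidate gives 3/2, actual s_4 = -5 ✗

no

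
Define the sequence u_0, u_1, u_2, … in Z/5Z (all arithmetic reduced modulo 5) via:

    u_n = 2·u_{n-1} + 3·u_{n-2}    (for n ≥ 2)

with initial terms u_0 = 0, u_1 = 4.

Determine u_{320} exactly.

u_2 = 2·4 + 3·0 = 3
u_3 = 2·3 + 3·4 = 3
u_4 = 2·3 + 3·3 = 0
u_5 = 2·0 + 3·3 = 4
(u_4, u_5) = (0, 4) = (u_0, u_1), so the sequence has period 4.
320 ≡ 0 (mod 4), hence u_320 = u_0 = 0.

0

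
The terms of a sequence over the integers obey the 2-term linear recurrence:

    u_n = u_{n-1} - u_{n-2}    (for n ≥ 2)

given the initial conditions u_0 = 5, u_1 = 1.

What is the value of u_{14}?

-4

u_2 = 1·1 + -1·5 = -4
u_3 = 1·-4 + -1·1 = -5
u_4 = 1·-5 + -1·-4 = -1
u_5 = 1·-1 + -1·-5 = 4
u_6 = 1·4 + -1·-1 = 5
u_7 = 1·5 + -1·4 = 1
(u_6, u_7) = (5, 1) = (u_0, u_1), so the sequence has period 6.
14 ≡ 2 (mod 6), hence u_14 = u_2 = -4.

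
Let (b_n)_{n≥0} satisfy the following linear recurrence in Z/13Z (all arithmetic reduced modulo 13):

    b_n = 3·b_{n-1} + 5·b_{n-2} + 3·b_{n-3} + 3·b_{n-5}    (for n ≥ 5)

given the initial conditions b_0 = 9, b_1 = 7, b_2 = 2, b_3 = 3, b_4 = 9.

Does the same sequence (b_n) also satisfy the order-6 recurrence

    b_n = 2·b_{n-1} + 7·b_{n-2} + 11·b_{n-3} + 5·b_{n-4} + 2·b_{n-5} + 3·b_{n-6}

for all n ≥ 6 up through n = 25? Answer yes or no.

Terms b_0..b_25: 9, 7, 2, 3, 9, 10, 1, 8, 3, 1, 7, 12, 7, 7, 4, 11, 6, 2, 12, 11, 2, 11, 4, 5, 10, 8
n=6: candidate gives 11, actual b_6 = 1 ✗

no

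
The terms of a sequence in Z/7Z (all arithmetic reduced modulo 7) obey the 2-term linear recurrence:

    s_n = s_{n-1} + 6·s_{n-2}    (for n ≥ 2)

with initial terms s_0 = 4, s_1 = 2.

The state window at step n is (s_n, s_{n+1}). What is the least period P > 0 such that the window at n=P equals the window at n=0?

n=0: window = (4, 2)
n=1: window = (2, 5)
n=2: window = (5, 3)
n=3: window = (3, 5)
n=4: window = (5, 2)
n=5: window = (2, 4)
n=6: window = (4, 2)
window at n=6 equals window at n=0 → period = 6

6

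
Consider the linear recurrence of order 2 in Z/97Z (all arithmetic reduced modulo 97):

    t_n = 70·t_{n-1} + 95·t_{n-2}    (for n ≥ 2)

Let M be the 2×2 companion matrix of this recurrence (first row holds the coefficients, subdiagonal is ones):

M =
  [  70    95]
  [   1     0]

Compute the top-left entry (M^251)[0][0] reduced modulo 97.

(M^251)[0][0] is the top entry after applying M 251 times to the unit state (1, 0). Equivalently it is h_{252} for the auxiliary sequence (h_n) obeying the same recurrence with h_1 = 1 and h_i = 0 for 0 ≤ i < 1:
h_2 = 70·1 + 95·0 = 70
h_3 = 70·70 + 95·1 = 48
h_4 = 70·48 + 95·70 = 19
h_5 = 70·19 + 95·48 = 70
h_6 = 70·70 + 95·19 = 12
h_7 = 70·12 + 95·70 = 21
Continuing the recurrence:
  h_8 = 88;  h_9 = 7;  h_10 = 23;  h_11 = 44;  h_12 = 27;  h_13 = 56
  h_14 = 83;  h_15 = 72;  h_16 = 24;  h_17 = 81;  h_18 = 93;  h_19 = 43
  h_20 = 11;  h_21 = 5;  h_22 = 37;  h_23 = 58;  h_24 = 9;  h_25 = 29
  h_26 = 72;  h_27 = 35;  h_28 = 75;  h_29 = 39;  h_30 = 58;  h_31 = 5
  h_32 = 40;  h_33 = 74;  h_34 = 56;  h_35 = 86;  h_36 = 88;  h_37 = 71
  h_38 = 41;  h_39 = 12;  h_40 = 79;  h_41 = 74;  h_42 = 75;  h_43 = 58
  h_44 = 30;  h_45 = 44;  h_46 = 13;  h_47 = 46;  h_48 = 90;  h_49 = 0
  h_50 = 14;  h_51 = 10;  h_52 = 90;  h_53 = 72;  h_54 = 10;  h_55 = 71
  h_56 = 3;  h_57 = 68;  h_58 = 1;  h_59 = 31;  h_60 = 34;  h_61 = 87
  h_62 = 8;  h_63 = 95;  h_64 = 38;  h_65 = 45;  h_66 = 67;  h_67 = 41
  h_68 = 20;  h_69 = 57;  h_70 = 70;  h_71 = 33;  h_72 = 36;  h_73 = 29
  h_74 = 18;  h_75 = 38;  h_76 = 5;  h_77 = 80;  h_78 = 61;  h_79 = 36
  h_80 = 70;  h_81 = 75;  h_82 = 66;  h_83 = 8;  h_84 = 40;  h_85 = 68
  h_86 = 24;  h_87 = 89;  h_88 = 71;  h_89 = 39;  h_90 = 66;  h_91 = 80
  h_92 = 36;  h_93 = 32;  h_94 = 34;  h_95 = 85;  h_96 = 62;  h_97 = 96
  h_98 = 0;  h_99 = 2;  h_100 = 43;  h_101 = 96;  h_102 = 38;  h_103 = 43
  h_104 = 24;  h_105 = 42;  h_106 = 79;  h_107 = 14;  h_108 = 46;  h_109 = 88
  h_110 = 54;  h_111 = 15;  h_112 = 69;  h_113 = 47;  h_114 = 48;  h_115 = 65
  h_116 = 89;  h_117 = 86;  h_118 = 22;  h_119 = 10;  h_120 = 74;  h_121 = 19
  h_122 = 18;  h_123 = 58;  h_124 = 47;  h_125 = 70;  h_126 = 53;  h_127 = 78
  h_128 = 19;  h_129 = 10;  h_130 = 80;  h_131 = 51;  h_132 = 15;  h_133 = 75
  h_134 = 79;  h_135 = 45;  h_136 = 82;  h_137 = 24;  h_138 = 61;  h_139 = 51
  h_140 = 53;  h_141 = 19;  h_142 = 60;  h_143 = 88;  h_144 = 26;  h_145 = 92
  h_146 = 83;  h_147 = 0;  h_148 = 28;  h_149 = 20;  h_150 = 83;  h_151 = 47
  h_152 = 20;  h_153 = 45;  h_154 = 6;  h_155 = 39;  h_156 = 2;  h_157 = 62
  h_158 = 68;  h_159 = 77;  h_160 = 16;  h_161 = 93;  h_162 = 76;  h_163 = 90
  h_164 = 37;  h_165 = 82;  h_166 = 40;  h_167 = 17;  h_168 = 43;  h_169 = 66
  h_170 = 72;  h_171 = 58;  h_172 = 36;  h_173 = 76;  h_174 = 10;  h_175 = 63
  h_176 = 25;  h_177 = 72;  h_178 = 43;  h_179 = 53;  h_180 = 35;  h_181 = 16
  h_182 = 80;  h_183 = 39;  h_184 = 48;  h_185 = 81;  h_186 = 45;  h_187 = 78
  h_188 = 35;  h_189 = 63;  h_190 = 72;  h_191 = 64;  h_192 = 68;  h_193 = 73
  h_194 = 27;  h_195 = 95;  h_196 = 0;  h_197 = 4;  h_198 = 86;  h_199 = 95
  h_200 = 76;  h_201 = 86;  h_202 = 48;  h_203 = 84;  h_204 = 61;  h_205 = 28
  h_206 = 92;  h_207 = 79;  h_208 = 11;  h_209 = 30;  h_210 = 41;  h_211 = 94
  h_212 = 96;  h_213 = 33;  h_214 = 81;  h_215 = 75;  h_216 = 44;  h_217 = 20
  h_218 = 51;  h_219 = 38;  h_220 = 36;  h_221 = 19;  h_222 = 94;  h_223 = 43
  h_224 = 9;  h_225 = 59;  h_226 = 38;  h_227 = 20;  h_228 = 63;  h_229 = 5
  h_230 = 30;  h_231 = 53;  h_232 = 61;  h_233 = 90;  h_234 = 67;  h_235 = 48
  h_236 = 25;  h_237 = 5;  h_238 = 9;  h_239 = 38;  h_240 = 23;  h_241 = 79
  h_242 = 52;  h_243 = 87;  h_244 = 69;  h_245 = 0;  h_246 = 56;  h_247 = 40
  h_248 = 69;  h_249 = 94;  h_250 = 40
h_251 = 70·40 + 95·94 = 90
h_252 = 70·90 + 95·40 = 12

12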